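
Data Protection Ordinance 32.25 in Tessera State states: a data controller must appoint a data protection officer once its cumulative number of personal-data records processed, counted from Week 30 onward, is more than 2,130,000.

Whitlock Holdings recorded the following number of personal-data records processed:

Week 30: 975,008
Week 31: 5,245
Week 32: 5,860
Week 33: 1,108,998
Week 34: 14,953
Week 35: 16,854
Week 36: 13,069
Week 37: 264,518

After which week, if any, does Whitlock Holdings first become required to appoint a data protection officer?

Through Week 30: 975,008
Through Week 31: 980,253
Through Week 32: 986,113
Through Week 33: 2,095,111
Through Week 34: 2,110,064
Through Week 35: 2,126,918
Through Week 36: 2,139,987 ← exceeds threshold

Week 36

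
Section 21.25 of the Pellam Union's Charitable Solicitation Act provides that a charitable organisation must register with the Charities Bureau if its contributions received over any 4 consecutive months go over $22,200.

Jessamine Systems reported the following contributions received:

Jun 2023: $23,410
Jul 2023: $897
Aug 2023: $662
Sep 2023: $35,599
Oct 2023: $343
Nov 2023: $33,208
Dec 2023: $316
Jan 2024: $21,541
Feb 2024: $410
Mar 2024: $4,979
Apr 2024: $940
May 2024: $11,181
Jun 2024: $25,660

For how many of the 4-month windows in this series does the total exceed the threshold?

Jun 2023–Sep 2023: $23,410 + $897 + $662 + $35,599 = $60,568 (over)
Jul 2023–Oct 2023: $897 + $662 + $35,599 + $343 = $37,501 (over)
Aug 2023–Nov 2023: $662 + $35,599 + $343 + $33,208 = $69,812 (over)
Sep 2023–Dec 2023: $35,599 + $343 + $33,208 + $316 = $69,466 (over)
Oct 2023–Jan 2024: $343 + $33,208 + $316 + $21,541 = $55,408 (over)
Nov 2023–Feb 2024: $33,208 + $316 + $21,541 + $410 = $55,475 (over)
Dec 2023–Mar 2024: $316 + $21,541 + $410 + $4,979 = $27,246 (over)
Jan 2024–Apr 2024: $21,541 + $410 + $4,979 + $940 = $27,870 (over)
Feb 2024–May 2024: $410 + $4,979 + $940 + $11,181 = $17,510 (under)
Mar 2024–Jun 2024: $4,979 + $940 + $11,181 + $25,660 = $42,760 (over)
9 windows exceed the threshold.

9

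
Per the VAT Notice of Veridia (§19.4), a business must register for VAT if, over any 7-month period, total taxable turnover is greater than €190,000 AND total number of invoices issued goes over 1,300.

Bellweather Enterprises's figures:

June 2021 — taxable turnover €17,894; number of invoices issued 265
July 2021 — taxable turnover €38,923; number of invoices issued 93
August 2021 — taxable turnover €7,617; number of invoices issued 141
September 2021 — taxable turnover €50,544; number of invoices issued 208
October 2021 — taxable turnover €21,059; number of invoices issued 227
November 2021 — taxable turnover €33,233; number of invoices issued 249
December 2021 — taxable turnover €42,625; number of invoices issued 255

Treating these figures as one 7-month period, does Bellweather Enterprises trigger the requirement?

Total taxable turnover: €17,894 + €38,923 + €7,617 + €50,544 + €21,059 + €33,233 + €42,625 = €211,895 (> €190,000).
Total number of invoices issued: 265 + 93 + 141 + 208 + 227 + 249 + 255 = 1,438 (> 1,300).
The test is 'and': both thresholds are exceeded.

Yes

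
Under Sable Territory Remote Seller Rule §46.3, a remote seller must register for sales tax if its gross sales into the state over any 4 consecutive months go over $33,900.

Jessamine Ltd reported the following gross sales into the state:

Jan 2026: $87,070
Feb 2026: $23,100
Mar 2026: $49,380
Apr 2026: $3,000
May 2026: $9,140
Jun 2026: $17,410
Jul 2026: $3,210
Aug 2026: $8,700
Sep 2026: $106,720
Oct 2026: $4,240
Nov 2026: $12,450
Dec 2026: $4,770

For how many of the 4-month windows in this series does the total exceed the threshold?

Jan 2026–Apr 2026: $87,070 + $23,100 + $49,380 + $3,000 = $162,550 (over)
Feb 2026–May 2026: $23,100 + $49,380 + $3,000 + $9,140 = $84,620 (over)
Mar 2026–Jun 2026: $49,380 + $3,000 + $9,140 + $17,410 = $78,930 (over)
Apr 2026–Jul 2026: $3,000 + $9,140 + $17,410 + $3,210 = $32,760 (under)
May 2026–Aug 2026: $9,140 + $17,410 + $3,210 + $8,700 = $38,460 (over)
Jun 2026–Sep 2026: $17,410 + $3,210 + $8,700 + $106,720 = $136,040 (over)
Jul 2026–Oct 2026: $3,210 + $8,700 + $106,720 + $4,240 = $122,870 (over)
Aug 2026–Nov 2026: $8,700 + $106,720 + $4,240 + $12,450 = $132,110 (over)
Sep 2026–Dec 2026: $106,720 + $4,240 + $12,450 + $4,770 = $128,180 (over)
8 windows exceed the threshold.

8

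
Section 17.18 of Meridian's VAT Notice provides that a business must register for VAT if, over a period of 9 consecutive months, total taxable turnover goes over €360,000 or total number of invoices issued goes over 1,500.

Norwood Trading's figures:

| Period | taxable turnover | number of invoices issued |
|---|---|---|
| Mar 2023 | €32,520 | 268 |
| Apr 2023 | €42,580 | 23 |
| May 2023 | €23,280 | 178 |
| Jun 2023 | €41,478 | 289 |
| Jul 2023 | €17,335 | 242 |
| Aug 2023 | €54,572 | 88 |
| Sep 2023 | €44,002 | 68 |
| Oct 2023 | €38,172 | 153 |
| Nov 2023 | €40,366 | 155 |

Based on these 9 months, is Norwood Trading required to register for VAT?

Total taxable turnover: €32,520 + €42,580 + €23,280 + €41,478 + €17,335 + €54,572 + €44,002 + €38,172 + €40,366 = €334,305 (≤ €360,000).
Total number of invoices issued: 268 + 23 + 178 + 289 + 242 + 88 + 68 + 153 + 155 = 1,464 (≤ 1,500).
The test is 'or': neither threshold is exceeded.

No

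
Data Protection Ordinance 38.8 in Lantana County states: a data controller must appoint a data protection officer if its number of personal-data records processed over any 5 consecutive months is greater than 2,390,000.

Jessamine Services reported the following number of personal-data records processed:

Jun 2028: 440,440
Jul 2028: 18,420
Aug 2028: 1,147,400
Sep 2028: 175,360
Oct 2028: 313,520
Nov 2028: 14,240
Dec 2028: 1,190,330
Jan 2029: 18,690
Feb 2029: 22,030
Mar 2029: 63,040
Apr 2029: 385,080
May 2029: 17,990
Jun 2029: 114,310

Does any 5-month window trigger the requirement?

Yes

Jun 2028–Oct 2028: 440,440 + 18,420 + 1,147,400 + 175,360 + 313,520 = 2,095,140 (under)
Jul 2028–Nov 2028: 18,420 + 1,147,400 + 175,360 + 313,520 + 14,240 = 1,668,940 (under)
Aug 2028–Dec 2028: 1,147,400 + 175,360 + 313,520 + 14,240 + 1,190,330 = 2,840,850 (over)
Sep 2028–Jan 2029: 175,360 + 313,520 + 14,240 + 1,190,330 + 18,690 = 1,712,140 (under)
Oct 2028–Feb 2029: 313,520 + 14,240 + 1,190,330 + 18,690 + 22,030 = 1,558,810 (under)
Nov 2028–Mar 2029: 14,240 + 1,190,330 + 18,690 + 22,030 + 63,040 = 1,308,330 (under)
Dec 2028–Apr 2029: 1,190,330 + 18,690 + 22,030 + 63,040 + 385,080 = 1,679,170 (under)
Jan 2029–May 2029: 18,690 + 22,030 + 63,040 + 385,080 + 17,990 = 506,830 (under)
Feb 2029–Jun 2029: 22,030 + 63,040 + 385,080 + 17,990 + 114,310 = 602,450 (under)
At least one window exceeds 2,390,000.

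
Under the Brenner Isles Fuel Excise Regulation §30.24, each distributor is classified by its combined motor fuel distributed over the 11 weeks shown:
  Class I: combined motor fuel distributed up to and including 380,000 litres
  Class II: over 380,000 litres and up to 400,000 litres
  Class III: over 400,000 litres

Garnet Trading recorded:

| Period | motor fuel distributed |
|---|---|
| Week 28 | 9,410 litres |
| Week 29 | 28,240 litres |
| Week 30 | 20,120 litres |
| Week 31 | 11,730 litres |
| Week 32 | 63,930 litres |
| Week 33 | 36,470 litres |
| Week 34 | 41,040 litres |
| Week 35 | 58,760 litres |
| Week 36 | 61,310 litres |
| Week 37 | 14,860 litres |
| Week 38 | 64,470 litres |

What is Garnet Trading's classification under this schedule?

Class III

Combined motor fuel distributed: 9,410 litres + 28,240 litres + 20,120 litres + 11,730 litres + 63,930 litres + 36,470 litres + 41,040 litres + 58,760 litres + 61,310 litres + 14,860 litres + 64,470 litres = 410,340 litres.
410,340 litres > 400,000 litres, so Class III applies.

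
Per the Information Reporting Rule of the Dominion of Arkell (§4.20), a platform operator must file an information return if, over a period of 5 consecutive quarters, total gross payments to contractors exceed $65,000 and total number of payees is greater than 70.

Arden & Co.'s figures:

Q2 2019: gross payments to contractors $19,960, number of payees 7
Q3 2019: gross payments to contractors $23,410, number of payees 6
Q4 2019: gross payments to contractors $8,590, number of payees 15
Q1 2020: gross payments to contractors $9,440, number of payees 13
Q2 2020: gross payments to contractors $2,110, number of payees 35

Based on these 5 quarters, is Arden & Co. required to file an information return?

Total gross payments to contractors: $19,960 + $23,410 + $8,590 + $9,440 + $2,110 = $63,510 (≤ $65,000).
Total number of payees: 7 + 6 + 15 + 13 + 35 = 76 (> 70).
The test is 'and': the rule requires both, and at least one is not exceeded.

No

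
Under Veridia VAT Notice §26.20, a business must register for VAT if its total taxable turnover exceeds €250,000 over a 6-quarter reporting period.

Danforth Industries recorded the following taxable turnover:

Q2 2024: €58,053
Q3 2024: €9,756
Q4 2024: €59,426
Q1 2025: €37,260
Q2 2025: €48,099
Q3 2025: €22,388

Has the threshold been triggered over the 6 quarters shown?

No

Total taxable turnover: €58,053 + €9,756 + €59,426 + €37,260 + €48,099 + €22,388 = €234,982.
€234,982 ≤ €250,000, so the threshold is not exceeded.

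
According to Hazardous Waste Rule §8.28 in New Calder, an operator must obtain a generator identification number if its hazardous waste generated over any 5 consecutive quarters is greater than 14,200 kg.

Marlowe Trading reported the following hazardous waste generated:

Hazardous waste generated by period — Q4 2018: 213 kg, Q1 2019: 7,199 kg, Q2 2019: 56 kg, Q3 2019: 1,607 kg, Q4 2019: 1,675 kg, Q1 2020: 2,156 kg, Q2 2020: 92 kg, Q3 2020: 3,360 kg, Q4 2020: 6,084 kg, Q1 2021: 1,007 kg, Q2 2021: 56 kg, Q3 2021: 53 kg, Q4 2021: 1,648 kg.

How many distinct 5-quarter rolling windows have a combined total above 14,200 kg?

0

Q4 2018–Q4 2019: 213 kg + 7,199 kg + 56 kg + 1,607 kg + 1,675 kg = 10,750 kg (under)
Q1 2019–Q1 2020: 7,199 kg + 56 kg + 1,607 kg + 1,675 kg + 2,156 kg = 12,693 kg (under)
Q2 2019–Q2 2020: 56 kg + 1,607 kg + 1,675 kg + 2,156 kg + 92 kg = 5,586 kg (under)
Q3 2019–Q3 2020: 1,607 kg + 1,675 kg + 2,156 kg + 92 kg + 3,360 kg = 8,890 kg (under)
Q4 2019–Q4 2020: 1,675 kg + 2,156 kg + 92 kg + 3,360 kg + 6,084 kg = 13,367 kg (under)
Q1 2020–Q1 2021: 2,156 kg + 92 kg + 3,360 kg + 6,084 kg + 1,007 kg = 12,699 kg (under)
Q2 2020–Q2 2021: 92 kg + 3,360 kg + 6,084 kg + 1,007 kg + 56 kg = 10,599 kg (under)
Q3 2020–Q3 2021: 3,360 kg + 6,084 kg + 1,007 kg + 56 kg + 53 kg = 10,560 kg (under)
Q4 2020–Q4 2021: 6,084 kg + 1,007 kg + 56 kg + 53 kg + 1,648 kg = 8,848 kg (under)
0 windows exceed the threshold.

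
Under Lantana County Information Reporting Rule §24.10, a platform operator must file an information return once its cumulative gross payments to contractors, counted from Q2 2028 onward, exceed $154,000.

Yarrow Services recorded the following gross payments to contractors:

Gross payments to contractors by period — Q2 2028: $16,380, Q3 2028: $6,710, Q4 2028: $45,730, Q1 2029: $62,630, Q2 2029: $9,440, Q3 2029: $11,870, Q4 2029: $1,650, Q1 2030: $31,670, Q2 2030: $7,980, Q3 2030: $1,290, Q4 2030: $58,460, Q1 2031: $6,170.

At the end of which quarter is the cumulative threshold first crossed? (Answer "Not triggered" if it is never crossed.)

Through Q2 2028: $16,380
Through Q3 2028: $23,090
Through Q4 2028: $68,820
Through Q1 2029: $131,450
Through Q2 2029: $140,890
Through Q3 2029: $152,760
Through Q4 2029: $154,410 ← exceeds threshold

Q4 2029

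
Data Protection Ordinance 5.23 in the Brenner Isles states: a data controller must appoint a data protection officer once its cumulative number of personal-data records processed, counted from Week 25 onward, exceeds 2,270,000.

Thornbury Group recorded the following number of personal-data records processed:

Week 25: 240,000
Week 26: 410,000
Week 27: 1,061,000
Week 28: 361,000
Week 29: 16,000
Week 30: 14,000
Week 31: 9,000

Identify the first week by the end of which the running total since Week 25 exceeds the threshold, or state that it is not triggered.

Not triggered

Through Week 25: 240,000
Through Week 26: 650,000
Through Week 27: 1,711,000
Through Week 28: 2,072,000
Through Week 29: 2,088,000
Through Week 30: 2,102,000
Through Week 31: 2,111,000
Final cumulative total 2,111,000 ≤ 2,270,000; the threshold is never exceeded.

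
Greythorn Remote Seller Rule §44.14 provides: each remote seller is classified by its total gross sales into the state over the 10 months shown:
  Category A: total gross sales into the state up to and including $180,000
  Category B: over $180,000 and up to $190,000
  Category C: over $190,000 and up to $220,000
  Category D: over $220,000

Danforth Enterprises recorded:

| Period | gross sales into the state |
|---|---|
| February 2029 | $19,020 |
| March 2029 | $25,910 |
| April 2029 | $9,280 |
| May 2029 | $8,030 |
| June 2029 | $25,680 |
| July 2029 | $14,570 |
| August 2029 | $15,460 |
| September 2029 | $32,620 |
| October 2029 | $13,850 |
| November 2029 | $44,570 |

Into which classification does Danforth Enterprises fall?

Category C

Total gross sales into the state: $19,020 + $25,910 + $9,280 + $8,030 + $25,680 + $14,570 + $15,460 + $32,620 + $13,850 + $44,570 = $208,990.
$190,000 < $208,990 ≤ $220,000, so Category C applies.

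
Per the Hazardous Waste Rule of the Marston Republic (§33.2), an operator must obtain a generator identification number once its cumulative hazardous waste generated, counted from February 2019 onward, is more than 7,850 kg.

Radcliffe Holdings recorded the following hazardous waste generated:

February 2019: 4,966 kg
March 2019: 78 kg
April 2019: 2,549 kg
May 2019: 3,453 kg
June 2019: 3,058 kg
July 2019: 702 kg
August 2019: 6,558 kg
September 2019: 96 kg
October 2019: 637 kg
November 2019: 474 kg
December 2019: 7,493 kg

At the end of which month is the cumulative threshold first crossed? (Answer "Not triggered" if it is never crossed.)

Through February 2019: 4,966 kg
Through March 2019: 5,044 kg
Through April 2019: 7,593 kg
Through May 2019: 11,046 kg ← exceeds threshold

May 2019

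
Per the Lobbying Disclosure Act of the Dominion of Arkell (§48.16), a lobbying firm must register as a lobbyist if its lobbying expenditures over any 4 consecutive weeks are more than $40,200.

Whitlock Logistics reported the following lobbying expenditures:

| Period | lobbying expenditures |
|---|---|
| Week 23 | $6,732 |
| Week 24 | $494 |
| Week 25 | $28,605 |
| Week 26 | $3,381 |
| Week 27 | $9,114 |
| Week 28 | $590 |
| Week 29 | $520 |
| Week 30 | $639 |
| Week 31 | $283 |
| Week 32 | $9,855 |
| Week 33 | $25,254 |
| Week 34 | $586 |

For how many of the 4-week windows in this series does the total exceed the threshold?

2

Week 23–Week 26: $6,732 + $494 + $28,605 + $3,381 = $39,212 (under)
Week 24–Week 27: $494 + $28,605 + $3,381 + $9,114 = $41,594 (over)
Week 25–Week 28: $28,605 + $3,381 + $9,114 + $590 = $41,690 (over)
Week 26–Week 29: $3,381 + $9,114 + $590 + $520 = $13,605 (under)
Week 27–Week 30: $9,114 + $590 + $520 + $639 = $10,863 (under)
Week 28–Week 31: $590 + $520 + $639 + $283 = $2,032 (under)
Week 29–Week 32: $520 + $639 + $283 + $9,855 = $11,297 (under)
Week 30–Week 33: $639 + $283 + $9,855 + $25,254 = $36,031 (under)
Week 31–Week 34: $283 + $9,855 + $25,254 + $586 = $35,978 (under)
2 windows exceed the threshold.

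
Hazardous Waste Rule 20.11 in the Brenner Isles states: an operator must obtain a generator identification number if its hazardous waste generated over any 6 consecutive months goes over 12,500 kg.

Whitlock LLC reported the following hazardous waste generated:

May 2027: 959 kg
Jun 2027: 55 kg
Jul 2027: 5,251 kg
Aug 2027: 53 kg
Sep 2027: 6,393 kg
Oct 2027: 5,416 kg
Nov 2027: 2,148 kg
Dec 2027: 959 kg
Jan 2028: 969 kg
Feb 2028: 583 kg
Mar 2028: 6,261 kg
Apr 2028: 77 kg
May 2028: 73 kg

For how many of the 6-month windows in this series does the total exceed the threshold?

6

May 2027–Oct 2027: 959 kg + 55 kg + 5,251 kg + 53 kg + 6,393 kg + 5,416 kg = 18,127 kg (over)
Jun 2027–Nov 2027: 55 kg + 5,251 kg + 53 kg + 6,393 kg + 5,416 kg + 2,148 kg = 19,316 kg (over)
Jul 2027–Dec 2027: 5,251 kg + 53 kg + 6,393 kg + 5,416 kg + 2,148 kg + 959 kg = 20,220 kg (over)
Aug 2027–Jan 2028: 53 kg + 6,393 kg + 5,416 kg + 2,148 kg + 959 kg + 969 kg = 15,938 kg (over)
Sep 2027–Feb 2028: 6,393 kg + 5,416 kg + 2,148 kg + 959 kg + 969 kg + 583 kg = 16,468 kg (over)
Oct 2027–Mar 2028: 5,416 kg + 2,148 kg + 959 kg + 969 kg + 583 kg + 6,261 kg = 16,336 kg (over)
Nov 2027–Apr 2028: 2,148 kg + 959 kg + 969 kg + 583 kg + 6,261 kg + 77 kg = 10,997 kg (under)
Dec 2027–May 2028: 959 kg + 969 kg + 583 kg + 6,261 kg + 77 kg + 73 kg = 8,922 kg (under)
6 windows exceed the threshold.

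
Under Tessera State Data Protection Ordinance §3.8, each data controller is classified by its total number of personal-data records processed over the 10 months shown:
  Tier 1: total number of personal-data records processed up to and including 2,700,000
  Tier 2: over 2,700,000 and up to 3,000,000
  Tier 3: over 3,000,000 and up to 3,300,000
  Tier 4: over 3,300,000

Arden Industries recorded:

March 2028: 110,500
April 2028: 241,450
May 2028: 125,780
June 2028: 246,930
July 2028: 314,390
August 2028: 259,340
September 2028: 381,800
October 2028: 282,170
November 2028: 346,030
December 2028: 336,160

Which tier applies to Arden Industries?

Tier 1

Total number of personal-data records processed: 110,500 + 241,450 + 125,780 + 246,930 + 314,390 + 259,340 + 381,800 + 282,170 + 346,030 + 336,160 = 2,644,550.
2,644,550 ≤ 2,700,000, so Tier 1 applies.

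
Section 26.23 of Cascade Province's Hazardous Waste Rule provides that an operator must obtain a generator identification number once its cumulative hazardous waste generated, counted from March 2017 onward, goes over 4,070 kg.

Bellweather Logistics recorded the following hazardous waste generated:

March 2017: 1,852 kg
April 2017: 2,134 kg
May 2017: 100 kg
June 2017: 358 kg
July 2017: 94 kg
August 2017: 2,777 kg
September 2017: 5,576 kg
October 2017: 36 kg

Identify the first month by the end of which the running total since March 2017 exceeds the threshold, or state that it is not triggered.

Through March 2017: 1,852 kg
Through April 2017: 3,986 kg
Through May 2017: 4,086 kg ← exceeds threshold

May 2017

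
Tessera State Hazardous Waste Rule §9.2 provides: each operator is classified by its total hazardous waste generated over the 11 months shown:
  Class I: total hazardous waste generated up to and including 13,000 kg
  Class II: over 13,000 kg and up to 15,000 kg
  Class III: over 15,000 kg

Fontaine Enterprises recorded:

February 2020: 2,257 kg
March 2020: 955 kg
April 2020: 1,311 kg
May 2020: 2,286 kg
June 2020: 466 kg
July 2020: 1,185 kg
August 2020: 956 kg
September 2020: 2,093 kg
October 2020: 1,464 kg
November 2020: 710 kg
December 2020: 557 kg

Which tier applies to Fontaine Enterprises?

Total hazardous waste generated: 2,257 kg + 955 kg + 1,311 kg + 2,286 kg + 466 kg + 1,185 kg + 956 kg + 2,093 kg + 1,464 kg + 710 kg + 557 kg = 14,240 kg.
13,000 kg < 14,240 kg ≤ 15,000 kg, so Class II applies.

Class II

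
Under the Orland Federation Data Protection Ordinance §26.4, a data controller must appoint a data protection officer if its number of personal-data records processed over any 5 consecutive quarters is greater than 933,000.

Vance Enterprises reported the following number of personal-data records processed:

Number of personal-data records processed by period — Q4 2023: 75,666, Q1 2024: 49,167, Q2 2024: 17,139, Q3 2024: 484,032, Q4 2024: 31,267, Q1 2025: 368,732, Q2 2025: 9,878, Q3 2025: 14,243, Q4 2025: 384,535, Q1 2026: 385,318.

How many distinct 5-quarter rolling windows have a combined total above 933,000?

Q4 2023–Q4 2024: 75,666 + 49,167 + 17,139 + 484,032 + 31,267 = 657,271 (under)
Q1 2024–Q1 2025: 49,167 + 17,139 + 484,032 + 31,267 + 368,732 = 950,337 (over)
Q2 2024–Q2 2025: 17,139 + 484,032 + 31,267 + 368,732 + 9,878 = 911,048 (under)
Q3 2024–Q3 2025: 484,032 + 31,267 + 368,732 + 9,878 + 14,243 = 908,152 (under)
Q4 2024–Q4 2025: 31,267 + 368,732 + 9,878 + 14,243 + 384,535 = 808,655 (under)
Q1 2025–Q1 2026: 368,732 + 9,878 + 14,243 + 384,535 + 385,318 = 1,162,706 (over)
2 windows exceed the threshold.

2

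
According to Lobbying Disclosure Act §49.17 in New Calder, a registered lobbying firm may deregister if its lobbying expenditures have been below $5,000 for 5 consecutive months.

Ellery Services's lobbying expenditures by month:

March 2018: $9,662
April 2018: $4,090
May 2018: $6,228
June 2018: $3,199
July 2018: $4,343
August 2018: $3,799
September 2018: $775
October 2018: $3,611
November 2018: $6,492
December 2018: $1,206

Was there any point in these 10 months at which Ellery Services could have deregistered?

Yes

Months below $5,000: April 2018, June 2018, July 2018, August 2018, September 2018, October 2018, December 2018.
Longest run of consecutive months below the threshold: 5.
5 ≥ 5, so Ellery Services became eligible.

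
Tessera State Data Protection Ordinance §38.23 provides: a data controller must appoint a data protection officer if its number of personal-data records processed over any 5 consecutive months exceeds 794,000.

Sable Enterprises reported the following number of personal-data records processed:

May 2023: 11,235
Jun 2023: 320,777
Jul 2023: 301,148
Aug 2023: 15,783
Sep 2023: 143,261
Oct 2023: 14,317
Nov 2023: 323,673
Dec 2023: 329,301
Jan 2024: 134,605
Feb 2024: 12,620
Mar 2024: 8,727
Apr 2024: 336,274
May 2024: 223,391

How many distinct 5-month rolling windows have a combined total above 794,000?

7

May 2023–Sep 2023: 11,235 + 320,777 + 301,148 + 15,783 + 143,261 = 792,204 (under)
Jun 2023–Oct 2023: 320,777 + 301,148 + 15,783 + 143,261 + 14,317 = 795,286 (over)
Jul 2023–Nov 2023: 301,148 + 15,783 + 143,261 + 14,317 + 323,673 = 798,182 (over)
Aug 2023–Dec 2023: 15,783 + 143,261 + 14,317 + 323,673 + 329,301 = 826,335 (over)
Sep 2023–Jan 2024: 143,261 + 14,317 + 323,673 + 329,301 + 134,605 = 945,157 (over)
Oct 2023–Feb 2024: 14,317 + 323,673 + 329,301 + 134,605 + 12,620 = 814,516 (over)
Nov 2023–Mar 2024: 323,673 + 329,301 + 134,605 + 12,620 + 8,727 = 808,926 (over)
Dec 2023–Apr 2024: 329,301 + 134,605 + 12,620 + 8,727 + 336,274 = 821,527 (over)
Jan 2024–May 2024: 134,605 + 12,620 + 8,727 + 336,274 + 223,391 = 715,617 (under)
7 windows exceed the threshold.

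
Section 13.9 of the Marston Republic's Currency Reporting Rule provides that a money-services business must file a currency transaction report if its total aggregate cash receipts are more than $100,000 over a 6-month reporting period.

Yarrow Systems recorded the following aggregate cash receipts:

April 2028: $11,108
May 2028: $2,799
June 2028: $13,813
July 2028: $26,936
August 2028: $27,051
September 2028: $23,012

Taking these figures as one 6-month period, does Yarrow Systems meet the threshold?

Total aggregate cash receipts: $11,108 + $2,799 + $13,813 + $26,936 + $27,051 + $23,012 = $104,719.
$104,719 > $100,000, so the threshold is exceeded.

Yes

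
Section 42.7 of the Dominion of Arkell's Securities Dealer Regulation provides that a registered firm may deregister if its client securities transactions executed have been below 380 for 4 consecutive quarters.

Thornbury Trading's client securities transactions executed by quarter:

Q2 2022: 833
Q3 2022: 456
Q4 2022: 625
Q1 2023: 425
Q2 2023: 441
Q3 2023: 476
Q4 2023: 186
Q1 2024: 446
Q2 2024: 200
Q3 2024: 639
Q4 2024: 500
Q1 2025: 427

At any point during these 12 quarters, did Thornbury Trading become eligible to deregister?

Quarters below 380: Q4 2023, Q2 2024.
Longest run of consecutive quarters below the threshold: 1.
1 < 4, so Thornbury Trading never became eligible.

No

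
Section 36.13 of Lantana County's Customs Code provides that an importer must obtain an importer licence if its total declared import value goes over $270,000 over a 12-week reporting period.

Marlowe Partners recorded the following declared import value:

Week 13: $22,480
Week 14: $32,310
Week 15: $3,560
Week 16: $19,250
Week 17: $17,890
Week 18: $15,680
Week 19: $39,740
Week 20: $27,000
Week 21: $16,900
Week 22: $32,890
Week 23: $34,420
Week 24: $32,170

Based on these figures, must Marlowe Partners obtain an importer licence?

Total declared import value: $22,480 + $32,310 + $3,560 + $19,250 + $17,890 + $15,680 + $39,740 + $27,000 + $16,900 + $32,890 + $34,420 + $32,170 = $294,290.
$294,290 > $270,000, so the threshold is exceeded.

Yes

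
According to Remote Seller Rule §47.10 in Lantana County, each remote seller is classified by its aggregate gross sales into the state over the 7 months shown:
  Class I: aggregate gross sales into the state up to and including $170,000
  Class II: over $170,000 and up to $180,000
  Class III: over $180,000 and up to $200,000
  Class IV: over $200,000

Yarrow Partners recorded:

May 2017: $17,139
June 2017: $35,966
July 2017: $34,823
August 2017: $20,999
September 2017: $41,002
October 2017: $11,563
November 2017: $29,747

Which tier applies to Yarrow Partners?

Aggregate gross sales into the state: $17,139 + $35,966 + $34,823 + $20,999 + $41,002 + $11,563 + $29,747 = $191,239.
$180,000 < $191,239 ≤ $200,000, so Class III applies.

Class III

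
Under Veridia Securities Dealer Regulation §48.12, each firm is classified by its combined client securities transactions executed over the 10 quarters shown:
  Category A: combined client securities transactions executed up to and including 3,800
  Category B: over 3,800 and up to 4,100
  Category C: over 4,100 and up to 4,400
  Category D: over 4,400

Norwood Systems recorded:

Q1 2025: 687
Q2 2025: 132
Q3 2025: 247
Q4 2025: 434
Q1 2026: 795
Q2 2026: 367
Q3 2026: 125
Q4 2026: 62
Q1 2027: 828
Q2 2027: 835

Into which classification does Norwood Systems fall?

Category D

Combined client securities transactions executed: 687 + 132 + 247 + 434 + 795 + 367 + 125 + 62 + 828 + 835 = 4,512.
4,512 > 4,400, so Category D applies.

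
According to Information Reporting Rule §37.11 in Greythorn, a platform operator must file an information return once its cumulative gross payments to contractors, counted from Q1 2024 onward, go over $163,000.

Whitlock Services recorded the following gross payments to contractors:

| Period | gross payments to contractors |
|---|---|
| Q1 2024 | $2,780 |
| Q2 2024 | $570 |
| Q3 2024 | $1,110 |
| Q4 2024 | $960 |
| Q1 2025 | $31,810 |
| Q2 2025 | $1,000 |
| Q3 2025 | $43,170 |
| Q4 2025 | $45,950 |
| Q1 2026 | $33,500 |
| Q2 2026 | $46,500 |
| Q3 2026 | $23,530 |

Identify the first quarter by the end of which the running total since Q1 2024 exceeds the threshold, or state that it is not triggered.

Through Q1 2024: $2,780
Through Q2 2024: $3,350
Through Q3 2024: $4,460
Through Q4 2024: $5,420
Through Q1 2025: $37,230
Through Q2 2025: $38,230
Through Q3 2025: $81,400
Through Q4 2025: $127,350
Through Q1 2026: $160,850
Through Q2 2026: $207,350 ← exceeds threshold

Q2 2026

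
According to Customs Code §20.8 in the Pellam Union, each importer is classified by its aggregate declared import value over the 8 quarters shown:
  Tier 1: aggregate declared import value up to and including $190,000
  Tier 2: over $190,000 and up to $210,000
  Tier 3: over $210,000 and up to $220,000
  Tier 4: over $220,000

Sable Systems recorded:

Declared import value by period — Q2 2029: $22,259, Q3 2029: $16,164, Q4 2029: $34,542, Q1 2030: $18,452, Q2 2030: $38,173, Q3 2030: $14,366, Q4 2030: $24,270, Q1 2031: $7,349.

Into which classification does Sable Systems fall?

Aggregate declared import value: $22,259 + $16,164 + $34,542 + $18,452 + $38,173 + $14,366 + $24,270 + $7,349 = $175,575.
$175,575 ≤ $190,000, so Tier 1 applies.

Tier 1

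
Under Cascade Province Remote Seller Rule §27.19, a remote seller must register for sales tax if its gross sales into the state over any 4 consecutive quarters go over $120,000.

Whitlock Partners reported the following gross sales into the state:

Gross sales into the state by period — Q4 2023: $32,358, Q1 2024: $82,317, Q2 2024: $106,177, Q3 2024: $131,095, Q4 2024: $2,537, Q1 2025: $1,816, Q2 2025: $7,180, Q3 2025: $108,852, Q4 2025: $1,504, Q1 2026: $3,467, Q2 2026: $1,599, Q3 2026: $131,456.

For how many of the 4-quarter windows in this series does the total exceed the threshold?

7

Q4 2023–Q3 2024: $32,358 + $82,317 + $106,177 + $131,095 = $351,947 (over)
Q1 2024–Q4 2024: $82,317 + $106,177 + $131,095 + $2,537 = $322,126 (over)
Q2 2024–Q1 2025: $106,177 + $131,095 + $2,537 + $1,816 = $241,625 (over)
Q3 2024–Q2 2025: $131,095 + $2,537 + $1,816 + $7,180 = $142,628 (over)
Q4 2024–Q3 2025: $2,537 + $1,816 + $7,180 + $108,852 = $120,385 (over)
Q1 2025–Q4 2025: $1,816 + $7,180 + $108,852 + $1,504 = $119,352 (under)
Q2 2025–Q1 2026: $7,180 + $108,852 + $1,504 + $3,467 = $121,003 (over)
Q3 2025–Q2 2026: $108,852 + $1,504 + $3,467 + $1,599 = $115,422 (under)
Q4 2025–Q3 2026: $1,504 + $3,467 + $1,599 + $131,456 = $138,026 (over)
7 windows exceed the threshold.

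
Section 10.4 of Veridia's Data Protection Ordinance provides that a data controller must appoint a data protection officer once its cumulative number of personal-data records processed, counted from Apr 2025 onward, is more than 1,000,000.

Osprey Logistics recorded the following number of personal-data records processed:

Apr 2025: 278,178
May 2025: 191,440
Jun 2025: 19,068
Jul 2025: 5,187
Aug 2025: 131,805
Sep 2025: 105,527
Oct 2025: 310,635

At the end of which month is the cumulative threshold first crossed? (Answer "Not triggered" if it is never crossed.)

Through Apr 2025: 278,178
Through May 2025: 469,618
Through Jun 2025: 488,686
Through Jul 2025: 493,873
Through Aug 2025: 625,678
Through Sep 2025: 731,205
Through Oct 2025: 1,041,840 ← exceeds threshold

Oct 2025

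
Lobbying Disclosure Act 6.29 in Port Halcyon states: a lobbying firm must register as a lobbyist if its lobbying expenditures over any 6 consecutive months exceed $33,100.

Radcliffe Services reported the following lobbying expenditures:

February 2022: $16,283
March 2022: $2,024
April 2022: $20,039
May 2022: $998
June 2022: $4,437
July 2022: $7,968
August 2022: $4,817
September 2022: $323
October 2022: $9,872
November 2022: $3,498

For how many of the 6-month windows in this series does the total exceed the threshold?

February 2022–July 2022: $16,283 + $2,024 + $20,039 + $998 + $4,437 + $7,968 = $51,749 (over)
March 2022–August 2022: $2,024 + $20,039 + $998 + $4,437 + $7,968 + $4,817 = $40,283 (over)
April 2022–September 2022: $20,039 + $998 + $4,437 + $7,968 + $4,817 + $323 = $38,582 (over)
May 2022–October 2022: $998 + $4,437 + $7,968 + $4,817 + $323 + $9,872 = $28,415 (under)
June 2022–November 2022: $4,437 + $7,968 + $4,817 + $323 + $9,872 + $3,498 = $30,915 (under)
3 windows exceed the threshold.

3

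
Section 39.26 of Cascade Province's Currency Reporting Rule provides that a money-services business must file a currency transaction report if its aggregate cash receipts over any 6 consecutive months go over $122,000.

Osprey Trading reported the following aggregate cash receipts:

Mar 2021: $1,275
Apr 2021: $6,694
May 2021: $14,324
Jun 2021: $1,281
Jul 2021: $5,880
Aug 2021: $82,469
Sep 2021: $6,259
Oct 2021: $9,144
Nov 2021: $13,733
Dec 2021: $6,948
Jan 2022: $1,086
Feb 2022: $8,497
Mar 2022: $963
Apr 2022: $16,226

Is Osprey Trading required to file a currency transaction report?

Mar 2021–Aug 2021: $1,275 + $6,694 + $14,324 + $1,281 + $5,880 + $82,469 = $111,923 (under)
Apr 2021–Sep 2021: $6,694 + $14,324 + $1,281 + $5,880 + $82,469 + $6,259 = $116,907 (under)
May 2021–Oct 2021: $14,324 + $1,281 + $5,880 + $82,469 + $6,259 + $9,144 = $119,357 (under)
Jun 2021–Nov 2021: $1,281 + $5,880 + $82,469 + $6,259 + $9,144 + $13,733 = $118,766 (under)
Jul 2021–Dec 2021: $5,880 + $82,469 + $6,259 + $9,144 + $13,733 + $6,948 = $124,433 (over)
Aug 2021–Jan 2022: $82,469 + $6,259 + $9,144 + $13,733 + $6,948 + $1,086 = $119,639 (under)
Sep 2021–Feb 2022: $6,259 + $9,144 + $13,733 + $6,948 + $1,086 + $8,497 = $45,667 (under)
Oct 2021–Mar 2022: $9,144 + $13,733 + $6,948 + $1,086 + $8,497 + $963 = $40,371 (under)
Nov 2021–Apr 2022: $13,733 + $6,948 + $1,086 + $8,497 + $963 + $16,226 = $47,453 (under)
At least one window exceeds $122,000.

Yes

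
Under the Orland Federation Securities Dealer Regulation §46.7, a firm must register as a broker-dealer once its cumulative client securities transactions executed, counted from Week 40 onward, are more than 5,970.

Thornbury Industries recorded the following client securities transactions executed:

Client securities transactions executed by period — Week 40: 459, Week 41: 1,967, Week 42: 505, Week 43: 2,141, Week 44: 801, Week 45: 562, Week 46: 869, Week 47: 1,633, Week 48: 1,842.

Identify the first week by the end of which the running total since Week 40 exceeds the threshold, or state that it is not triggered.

Week 45

Through Week 40: 459
Through Week 41: 2,426
Through Week 42: 2,931
Through Week 43: 5,072
Through Week 44: 5,873
Through Week 45: 6,435 ← exceeds threshold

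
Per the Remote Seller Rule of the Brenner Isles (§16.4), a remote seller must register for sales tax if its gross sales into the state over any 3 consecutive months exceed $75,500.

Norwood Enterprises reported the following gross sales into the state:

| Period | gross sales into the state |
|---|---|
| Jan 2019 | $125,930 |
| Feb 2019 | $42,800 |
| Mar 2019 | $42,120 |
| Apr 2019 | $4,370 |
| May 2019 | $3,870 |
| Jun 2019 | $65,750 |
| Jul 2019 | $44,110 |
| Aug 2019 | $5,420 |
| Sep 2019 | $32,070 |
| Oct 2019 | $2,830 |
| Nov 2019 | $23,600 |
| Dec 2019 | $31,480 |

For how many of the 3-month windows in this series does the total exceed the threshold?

5

Jan 2019–Mar 2019: $125,930 + $42,800 + $42,120 = $210,850 (over)
Feb 2019–Apr 2019: $42,800 + $42,120 + $4,370 = $89,290 (over)
Mar 2019–May 2019: $42,120 + $4,370 + $3,870 = $50,360 (under)
Apr 2019–Jun 2019: $4,370 + $3,870 + $65,750 = $73,990 (under)
May 2019–Jul 2019: $3,870 + $65,750 + $44,110 = $113,730 (over)
Jun 2019–Aug 2019: $65,750 + $44,110 + $5,420 = $115,280 (over)
Jul 2019–Sep 2019: $44,110 + $5,420 + $32,070 = $81,600 (over)
Aug 2019–Oct 2019: $5,420 + $32,070 + $2,830 = $40,320 (under)
Sep 2019–Nov 2019: $32,070 + $2,830 + $23,600 = $58,500 (under)
Oct 2019–Dec 2019: $2,830 + $23,600 + $31,480 = $57,910 (under)
5 windows exceed the threshold.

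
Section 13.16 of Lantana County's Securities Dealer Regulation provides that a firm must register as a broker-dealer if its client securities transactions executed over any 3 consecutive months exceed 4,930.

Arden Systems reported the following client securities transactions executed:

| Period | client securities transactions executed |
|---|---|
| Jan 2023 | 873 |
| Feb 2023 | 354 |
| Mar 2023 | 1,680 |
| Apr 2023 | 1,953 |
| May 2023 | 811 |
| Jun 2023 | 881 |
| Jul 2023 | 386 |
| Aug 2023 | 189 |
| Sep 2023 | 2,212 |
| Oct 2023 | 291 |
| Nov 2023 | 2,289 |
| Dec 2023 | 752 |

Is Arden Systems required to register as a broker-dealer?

Jan 2023–Mar 2023: 873 + 354 + 1,680 = 2,907 (under)
Feb 2023–Apr 2023: 354 + 1,680 + 1,953 = 3,987 (under)
Mar 2023–May 2023: 1,680 + 1,953 + 811 = 4,444 (under)
Apr 2023–Jun 2023: 1,953 + 811 + 881 = 3,645 (under)
May 2023–Jul 2023: 811 + 881 + 386 = 2,078 (under)
Jun 2023–Aug 2023: 881 + 386 + 189 = 1,456 (under)
Jul 2023–Sep 2023: 386 + 189 + 2,212 = 2,787 (under)
Aug 2023–Oct 2023: 189 + 2,212 + 291 = 2,692 (under)
Sep 2023–Nov 2023: 2,212 + 291 + 2,289 = 4,792 (under)
Oct 2023–Dec 2023: 291 + 2,289 + 752 = 3,332 (under)
No window exceeds 4,930.

No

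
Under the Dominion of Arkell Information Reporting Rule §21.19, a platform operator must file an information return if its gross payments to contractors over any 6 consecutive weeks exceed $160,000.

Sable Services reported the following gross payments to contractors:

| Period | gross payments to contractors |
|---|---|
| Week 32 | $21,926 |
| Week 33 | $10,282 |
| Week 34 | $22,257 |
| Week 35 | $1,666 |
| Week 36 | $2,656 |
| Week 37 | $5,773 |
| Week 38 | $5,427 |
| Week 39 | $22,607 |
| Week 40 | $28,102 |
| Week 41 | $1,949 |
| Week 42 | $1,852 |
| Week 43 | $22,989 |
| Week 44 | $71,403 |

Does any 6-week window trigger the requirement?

Week 32–Week 37: $21,926 + $10,282 + $22,257 + $1,666 + $2,656 + $5,773 = $64,560 (under)
Week 33–Week 38: $10,282 + $22,257 + $1,666 + $2,656 + $5,773 + $5,427 = $48,061 (under)
Week 34–Week 39: $22,257 + $1,666 + $2,656 + $5,773 + $5,427 + $22,607 = $60,386 (under)
Week 35–Week 40: $1,666 + $2,656 + $5,773 + $5,427 + $22,607 + $28,102 = $66,231 (under)
Week 36–Week 41: $2,656 + $5,773 + $5,427 + $22,607 + $28,102 + $1,949 = $66,514 (under)
Week 37–Week 42: $5,773 + $5,427 + $22,607 + $28,102 + $1,949 + $1,852 = $65,710 (under)
Week 38–Week 43: $5,427 + $22,607 + $28,102 + $1,949 + $1,852 + $22,989 = $82,926 (under)
Week 39–Week 44: $22,607 + $28,102 + $1,949 + $1,852 + $22,989 + $71,403 = $148,902 (under)
No window exceeds $160,000.

No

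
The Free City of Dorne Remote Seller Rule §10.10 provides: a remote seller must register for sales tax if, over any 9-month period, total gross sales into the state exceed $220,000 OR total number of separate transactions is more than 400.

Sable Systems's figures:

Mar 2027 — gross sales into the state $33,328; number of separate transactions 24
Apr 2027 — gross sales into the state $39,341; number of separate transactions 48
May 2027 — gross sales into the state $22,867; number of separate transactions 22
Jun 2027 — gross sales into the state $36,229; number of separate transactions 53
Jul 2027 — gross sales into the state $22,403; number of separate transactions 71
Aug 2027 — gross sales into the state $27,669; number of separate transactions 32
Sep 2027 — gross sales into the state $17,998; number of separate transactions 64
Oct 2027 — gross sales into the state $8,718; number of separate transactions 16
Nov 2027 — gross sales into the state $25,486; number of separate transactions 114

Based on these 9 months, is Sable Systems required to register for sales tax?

Total gross sales into the state: $33,328 + $39,341 + $22,867 + $36,229 + $22,403 + $27,669 + $17,998 + $8,718 + $25,486 = $234,039 (> $220,000).
Total number of separate transactions: 24 + 48 + 22 + 53 + 71 + 32 + 64 + 16 + 114 = 444 (> 400).
The test is 'or': at least one threshold is exceeded.

Yes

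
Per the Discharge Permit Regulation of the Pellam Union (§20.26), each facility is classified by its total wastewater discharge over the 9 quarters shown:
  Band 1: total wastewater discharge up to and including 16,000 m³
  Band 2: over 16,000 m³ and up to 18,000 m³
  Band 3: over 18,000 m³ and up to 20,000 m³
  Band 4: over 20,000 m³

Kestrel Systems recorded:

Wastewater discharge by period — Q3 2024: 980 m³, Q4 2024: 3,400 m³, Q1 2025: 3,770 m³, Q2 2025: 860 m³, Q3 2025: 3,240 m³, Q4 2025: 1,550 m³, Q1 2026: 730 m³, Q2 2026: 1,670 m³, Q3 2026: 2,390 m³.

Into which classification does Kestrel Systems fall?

Total wastewater discharge: 980 m³ + 3,400 m³ + 3,770 m³ + 860 m³ + 3,240 m³ + 1,550 m³ + 730 m³ + 1,670 m³ + 2,390 m³ = 18,590 m³.
18,000 m³ < 18,590 m³ ≤ 20,000 m³, so Band 3 applies.

Band 3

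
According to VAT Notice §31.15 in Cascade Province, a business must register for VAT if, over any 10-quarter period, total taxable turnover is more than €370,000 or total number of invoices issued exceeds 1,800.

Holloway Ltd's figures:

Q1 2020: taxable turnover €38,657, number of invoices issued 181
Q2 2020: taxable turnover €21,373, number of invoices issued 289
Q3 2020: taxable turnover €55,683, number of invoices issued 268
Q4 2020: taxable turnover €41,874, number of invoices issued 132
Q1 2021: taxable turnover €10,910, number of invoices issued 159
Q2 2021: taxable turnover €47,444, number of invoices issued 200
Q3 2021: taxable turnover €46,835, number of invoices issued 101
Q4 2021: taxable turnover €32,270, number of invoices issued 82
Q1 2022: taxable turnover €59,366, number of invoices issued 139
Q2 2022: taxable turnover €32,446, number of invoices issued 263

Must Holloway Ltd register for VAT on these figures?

Yes

Total taxable turnover: €38,657 + €21,373 + €55,683 + €41,874 + €10,910 + €47,444 + €46,835 + €32,270 + €59,366 + €32,446 = €386,858 (> €370,000).
Total number of invoices issued: 181 + 289 + 268 + 132 + 159 + 200 + 101 + 82 + 139 + 263 = 1,814 (> 1,800).
The test is 'or': at least one threshold is exceeded.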